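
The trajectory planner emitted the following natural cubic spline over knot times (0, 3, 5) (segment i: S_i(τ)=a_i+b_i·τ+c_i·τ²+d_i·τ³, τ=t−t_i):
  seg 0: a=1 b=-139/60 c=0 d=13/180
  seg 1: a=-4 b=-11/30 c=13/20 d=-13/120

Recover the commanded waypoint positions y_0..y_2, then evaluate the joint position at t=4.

y_0 = S_0(0) = a_0 = 1
y_1 = S_1(0) = a_1 = -4
y_2 = S_1(2) = -3
t_q=4 is in segment 1 (τ=1); S_1(τ)=-153/40

y_0=1 y_1=-4 y_2=-3
S(4) = -153/40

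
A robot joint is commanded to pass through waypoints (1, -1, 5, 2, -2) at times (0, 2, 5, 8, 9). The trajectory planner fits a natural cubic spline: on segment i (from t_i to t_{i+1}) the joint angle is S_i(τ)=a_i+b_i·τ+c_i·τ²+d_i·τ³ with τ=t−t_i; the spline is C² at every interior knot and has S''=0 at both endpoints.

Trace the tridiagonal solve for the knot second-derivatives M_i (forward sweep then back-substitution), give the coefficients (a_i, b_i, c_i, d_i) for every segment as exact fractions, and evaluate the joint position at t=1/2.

Δ: Δ0=-1, Δ1=2, Δ2=-1, Δ3=-4
row 1: diag=10, rhs=18; c'=3/10, d'=9/5
row 2: denom=12−3·3/10=111/10; d'=(-18−3·9/5)/(111/10)=-78/37
row 3: denom=8−3·10/37=266/37; d'=(-18−3·-78/37)/(266/37)=-216/133
back: M3=-216/133
back: M2=-78/37−10/37·-216/133=-222/133
back: M1=9/5−3/10·-222/133=306/133
M: M0=0, M1=306/133, M2=-222/133, M3=-216/133, M4=0
seg 0: a=1, c=M0/2=0, d=(M1−M0)/(6·2)=51/266, b=Δ0−h0·(2M0+M1)/6=-235/133
seg 1: a=-1, c=M1/2=153/133, d=(M2−M1)/(6·3)=-88/399, b=Δ1−h1·(2M1+M2)/6=71/133
seg 2: a=5, c=M2/2=-111/133, d=(M3−M2)/(6·3)=1/399, b=Δ2−h2·(2M2+M3)/6=197/133
seg 3: a=2, c=M3/2=-108/133, d=(M4−M3)/(6·1)=36/133, b=Δ3−h3·(2M3+M4)/6=-460/133
t_q=1/2 → seg 0, τ=1/2; S=1+-235/133·τ+0·τ²+51/266·τ³=299/2128

  seg 0: a=1 b=-235/133 c=0 d=51/266
  seg 1: a=-1 b=71/133 c=153/133 d=-88/399
  seg 2: a=5 b=197/133 c=-111/133 d=1/399
  seg 3: a=2 b=-460/133 c=-108/133 d=36/133
S(1/2) = 299/2128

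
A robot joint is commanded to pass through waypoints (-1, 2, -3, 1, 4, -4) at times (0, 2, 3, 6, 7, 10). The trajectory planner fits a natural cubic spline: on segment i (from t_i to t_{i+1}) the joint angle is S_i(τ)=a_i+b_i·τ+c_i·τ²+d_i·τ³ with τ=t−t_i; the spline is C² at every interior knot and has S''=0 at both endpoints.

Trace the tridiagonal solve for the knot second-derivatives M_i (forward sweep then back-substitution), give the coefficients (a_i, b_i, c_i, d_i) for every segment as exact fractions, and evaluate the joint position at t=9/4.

Δ: Δ0=3/2, Δ1=-5, Δ2=4/3, Δ3=3, Δ4=-8/3
row 1: diag=6, rhs=-39; c'=1/6, d'=-13/2
row 2: denom=8−1·1/6=47/6; d'=(38−1·-13/2)/(47/6)=267/47
row 3: denom=8−3·18/47=322/47; d'=(10−3·267/47)/(322/47)=-331/322
row 4: denom=8−1·47/322=2529/322; d'=(-34−1·-331/322)/(2529/322)=-3539/843
back: M4=-3539/843
back: M3=-331/322−47/322·-3539/843=-350/843
back: M2=267/47−18/47·-350/843=1641/281
back: M1=-13/2−1/6·1641/281=-2100/281
M: M0=0, M1=-2100/281, M2=1641/281, M3=-350/843, M4=-3539/843, M5=0
seg 0: a=-1, c=M0/2=0, d=(M1−M0)/(6·2)=-175/281, b=Δ0−h0·(2M0+M1)/6=2243/562
seg 1: a=2, c=M1/2=-1050/281, d=(M2−M1)/(6·1)=1247/562, b=Δ1−h1·(2M1+M2)/6=-1957/562
seg 2: a=-3, c=M2/2=1641/562, d=(M3−M2)/(6·3)=-5273/15174, b=Δ2−h2·(2M2+M3)/6=-1208/281
seg 3: a=1, c=M3/2=-175/843, d=(M4−M3)/(6·1)=-1063/1686, b=Δ3−h3·(2M3+M4)/6=2157/562
seg 4: a=4, c=M4/2=-3539/1686, d=(M5−M4)/(6·3)=3539/15174, b=Δ4−h4·(2M4+M5)/6=1291/843
t_q=9/4 → seg 1, τ=1/4; S=2+-1957/562·τ+-1050/281·τ²+1247/562·τ³=33471/35968

  seg 0: a=-1 b=2243/562 c=0 d=-175/281
  seg 1: a=2 b=-1957/562 c=-1050/281 d=1247/562
  seg 2: a=-3 b=-1208/281 c=1641/562 d=-5273/15174
  seg 3: a=1 b=2157/562 c=-175/843 d=-1063/1686
  seg 4: a=4 b=1291/843 c=-3539/1686 d=3539/15174
S(9/4) = 33471/35968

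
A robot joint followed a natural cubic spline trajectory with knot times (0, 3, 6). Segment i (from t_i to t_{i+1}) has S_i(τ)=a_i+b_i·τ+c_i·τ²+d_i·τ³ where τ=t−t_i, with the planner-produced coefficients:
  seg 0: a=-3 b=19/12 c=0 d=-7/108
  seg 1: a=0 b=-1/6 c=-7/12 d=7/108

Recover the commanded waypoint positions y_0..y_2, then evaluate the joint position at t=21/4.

y_0 = S_0(0) = a_0 = -3
y_1 = S_1(0) = a_1 = 0
y_2 = S_1(3) = -4
t_q=21/4 is in segment 1 (τ=9/4); S_1(τ)=-663/256

y_0=-3 y_1=0 y_2=-4
S(21/4) = -663/256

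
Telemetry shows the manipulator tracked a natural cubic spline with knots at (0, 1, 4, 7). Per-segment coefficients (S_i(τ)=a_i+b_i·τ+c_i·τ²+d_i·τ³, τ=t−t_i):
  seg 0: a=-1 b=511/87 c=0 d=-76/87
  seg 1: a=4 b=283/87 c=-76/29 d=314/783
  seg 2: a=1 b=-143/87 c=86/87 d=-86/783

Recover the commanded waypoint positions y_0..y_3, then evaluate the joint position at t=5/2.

y_0 = S_0(0) = a_0 = -1
y_1 = S_1(0) = a_1 = 4
y_2 = S_2(0) = a_2 = 1
y_3 = S_2(3) = 2
t_q=5/2 is in segment 1 (τ=3/2); S_1(τ)=503/116

y_0=-1 y_1=4 y_2=1 y_3=2
S(5/2) = 503/116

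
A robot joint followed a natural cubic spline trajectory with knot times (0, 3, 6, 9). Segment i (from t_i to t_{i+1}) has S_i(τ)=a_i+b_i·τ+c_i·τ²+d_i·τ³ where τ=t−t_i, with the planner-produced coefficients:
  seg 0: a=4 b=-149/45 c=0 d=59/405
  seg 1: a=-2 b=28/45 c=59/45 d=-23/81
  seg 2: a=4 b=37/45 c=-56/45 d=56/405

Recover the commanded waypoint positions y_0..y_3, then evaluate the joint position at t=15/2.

y_0=4 y_1=-2 y_2=4 y_3=-1
S(15/2) = 29/10

y_0 = S_0(0) = a_0 = 4
y_1 = S_1(0) = a_1 = -2
y_2 = S_2(0) = a_2 = 4
y_3 = S_2(3) = -1
t_q=15/2 is in segment 2 (τ=3/2); S_2(τ)=29/10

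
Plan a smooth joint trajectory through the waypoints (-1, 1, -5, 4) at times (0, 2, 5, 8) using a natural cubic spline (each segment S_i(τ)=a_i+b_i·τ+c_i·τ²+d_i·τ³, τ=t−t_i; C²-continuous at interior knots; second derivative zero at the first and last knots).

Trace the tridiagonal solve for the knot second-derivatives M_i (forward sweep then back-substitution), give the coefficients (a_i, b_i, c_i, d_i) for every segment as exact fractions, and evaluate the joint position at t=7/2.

Δ: Δ0=1, Δ1=-2, Δ2=3
row 1: diag=10, rhs=-18; c'=3/10, d'=-9/5
row 2: denom=12−3·3/10=111/10; d'=(30−3·-9/5)/(111/10)=118/37
back: M2=118/37
back: M1=-9/5−3/10·118/37=-102/37
M: M0=0, M1=-102/37, M2=118/37, M3=0
seg 0: a=-1, c=M0/2=0, d=(M1−M0)/(6·2)=-17/74, b=Δ0−h0·(2M0+M1)/6=71/37
seg 1: a=1, c=M1/2=-51/37, d=(M2−M1)/(6·3)=110/333, b=Δ1−h1·(2M1+M2)/6=-31/37
seg 2: a=-5, c=M2/2=59/37, d=(M3−M2)/(6·3)=-59/333, b=Δ2−h2·(2M2+M3)/6=-7/37
t_q=7/2 → seg 1, τ=3/2; S=1+-31/37·τ+-51/37·τ²+110/333·τ³=-83/37

  seg 0: a=-1 b=71/37 c=0 d=-17/74
  seg 1: a=1 b=-31/37 c=-51/37 d=110/333
  seg 2: a=-5 b=-7/37 c=59/37 d=-59/333
S(7/2) = -83/37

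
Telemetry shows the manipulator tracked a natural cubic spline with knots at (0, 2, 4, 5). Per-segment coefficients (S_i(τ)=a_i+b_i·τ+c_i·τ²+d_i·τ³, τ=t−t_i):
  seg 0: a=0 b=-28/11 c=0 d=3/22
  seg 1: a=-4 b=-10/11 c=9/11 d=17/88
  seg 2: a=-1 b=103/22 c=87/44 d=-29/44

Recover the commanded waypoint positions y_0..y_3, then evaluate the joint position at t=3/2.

y_0=0 y_1=-4 y_2=-1 y_3=5
S(3/2) = -591/176

y_0 = S_0(0) = a_0 = 0
y_1 = S_1(0) = a_1 = -4
y_2 = S_2(0) = a_2 = -1
y_3 = S_2(1) = 5
t_q=3/2 is in segment 0 (τ=3/2); S_0(τ)=-591/176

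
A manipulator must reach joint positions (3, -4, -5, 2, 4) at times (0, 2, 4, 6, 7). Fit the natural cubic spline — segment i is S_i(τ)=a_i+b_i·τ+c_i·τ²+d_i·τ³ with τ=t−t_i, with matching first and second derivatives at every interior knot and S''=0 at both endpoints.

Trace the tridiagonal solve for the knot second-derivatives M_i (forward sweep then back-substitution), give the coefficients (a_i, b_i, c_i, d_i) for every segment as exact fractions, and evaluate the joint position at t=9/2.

Δ: Δ0=-7/2, Δ1=-1/2, Δ2=7/2, Δ3=2
row 1: diag=8, rhs=18; c'=1/4, d'=9/4
row 2: denom=8−2·1/4=15/2; d'=(24−2·9/4)/(15/2)=13/5
row 3: denom=6−2·4/15=82/15; d'=(-9−2·13/5)/(82/15)=-213/82
back: M3=-213/82
back: M2=13/5−4/15·-213/82=135/41
back: M1=9/4−1/4·135/41=117/82
M: M0=0, M1=117/82, M2=135/41, M3=-213/82, M4=0
seg 0: a=3, c=M0/2=0, d=(M1−M0)/(6·2)=39/328, b=Δ0−h0·(2M0+M1)/6=-163/41
seg 1: a=-4, c=M1/2=117/164, d=(M2−M1)/(6·2)=51/328, b=Δ1−h1·(2M1+M2)/6=-209/82
seg 2: a=-5, c=M2/2=135/82, d=(M3−M2)/(6·2)=-161/328, b=Δ2−h2·(2M2+M3)/6=89/41
seg 3: a=2, c=M3/2=-213/164, d=(M4−M3)/(6·1)=71/164, b=Δ3−h3·(2M3+M4)/6=235/82
t_q=9/2 → seg 2, τ=1/2; S=-5+89/41·τ+135/82·τ²+-161/328·τ³=-9353/2624

  seg 0: a=3 b=-163/41 c=0 d=39/328
  seg 1: a=-4 b=-209/82 c=117/164 d=51/328
  seg 2: a=-5 b=89/41 c=135/82 d=-161/328
  seg 3: a=2 b=235/82 c=-213/164 d=71/164
S(9/2) = -9353/2624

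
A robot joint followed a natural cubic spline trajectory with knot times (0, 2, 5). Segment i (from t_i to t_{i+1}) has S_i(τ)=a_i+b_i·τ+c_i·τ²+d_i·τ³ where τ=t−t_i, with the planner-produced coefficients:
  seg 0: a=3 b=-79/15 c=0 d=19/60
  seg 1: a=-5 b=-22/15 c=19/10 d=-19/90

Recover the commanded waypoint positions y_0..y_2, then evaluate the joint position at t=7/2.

y_0 = S_0(0) = a_0 = 3
y_1 = S_1(0) = a_1 = -5
y_2 = S_1(3) = 2
t_q=7/2 is in segment 1 (τ=3/2); S_1(τ)=-291/80

y_0=3 y_1=-5 y_2=2
S(7/2) = -291/80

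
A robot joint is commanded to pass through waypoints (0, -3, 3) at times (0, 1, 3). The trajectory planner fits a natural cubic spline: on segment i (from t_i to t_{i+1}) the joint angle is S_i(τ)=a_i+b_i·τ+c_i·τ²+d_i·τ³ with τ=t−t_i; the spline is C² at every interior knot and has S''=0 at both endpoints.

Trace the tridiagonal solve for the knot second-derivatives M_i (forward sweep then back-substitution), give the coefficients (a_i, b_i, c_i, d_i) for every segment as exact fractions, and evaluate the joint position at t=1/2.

  seg 0: a=0 b=-4 c=0 d=1
  seg 1: a=-3 b=-1 c=3 d=-1/2
S(1/2) = -15/8

Δ: Δ0=-3, Δ1=3
row 1: diag=6, rhs=36; c'=1/3, d'=6
back: M1=6
M: M0=0, M1=6, M2=0
seg 0: a=0, c=M0/2=0, d=(M1−M0)/(6·1)=1, b=Δ0−h0·(2M0+M1)/6=-4
seg 1: a=-3, c=M1/2=3, d=(M2−M1)/(6·2)=-1/2, b=Δ1−h1·(2M1+M2)/6=-1
t_q=1/2 → seg 0, τ=1/2; S=0+-4·τ+0·τ²+1·τ³=-15/8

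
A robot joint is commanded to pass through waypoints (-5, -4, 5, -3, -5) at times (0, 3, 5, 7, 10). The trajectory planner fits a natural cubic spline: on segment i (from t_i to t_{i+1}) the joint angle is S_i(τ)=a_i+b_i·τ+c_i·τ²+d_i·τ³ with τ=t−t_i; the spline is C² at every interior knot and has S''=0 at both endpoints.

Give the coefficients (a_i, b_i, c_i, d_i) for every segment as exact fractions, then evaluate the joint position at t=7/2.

  seg 0: a=-5 b=-7/4 c=0 d=25/108
  seg 1: a=-4 b=9/2 c=25/12 d=-25/24
  seg 2: a=5 b=1/3 c=-25/6 d=1
  seg 3: a=-3 b=-13/3 c=11/6 d=-11/54
S(7/2) = -87/64

Δ: Δ0=1/3, Δ1=9/2, Δ2=-4, Δ3=-2/3
row 1: diag=10, rhs=25; c'=1/5, d'=5/2
row 2: denom=8−2·1/5=38/5; d'=(-51−2·5/2)/(38/5)=-140/19
row 3: denom=10−2·5/19=180/19; d'=(20−2·-140/19)/(180/19)=11/3
back: M3=11/3
back: M2=-140/19−5/19·11/3=-25/3
back: M1=5/2−1/5·-25/3=25/6
M: M0=0, M1=25/6, M2=-25/3, M3=11/3, M4=0
seg 0: a=-5, c=M0/2=0, d=(M1−M0)/(6·3)=25/108, b=Δ0−h0·(2M0+M1)/6=-7/4
seg 1: a=-4, c=M1/2=25/12, d=(M2−M1)/(6·2)=-25/24, b=Δ1−h1·(2M1+M2)/6=9/2
seg 2: a=5, c=M2/2=-25/6, d=(M3−M2)/(6·2)=1, b=Δ2−h2·(2M2+M3)/6=1/3
seg 3: a=-3, c=M3/2=11/6, d=(M4−M3)/(6·3)=-11/54, b=Δ3−h3·(2M3+M4)/6=-13/3
t_q=7/2 → seg 1, τ=1/2; S=-4+9/2·τ+25/12·τ²+-25/24·τ³=-87/64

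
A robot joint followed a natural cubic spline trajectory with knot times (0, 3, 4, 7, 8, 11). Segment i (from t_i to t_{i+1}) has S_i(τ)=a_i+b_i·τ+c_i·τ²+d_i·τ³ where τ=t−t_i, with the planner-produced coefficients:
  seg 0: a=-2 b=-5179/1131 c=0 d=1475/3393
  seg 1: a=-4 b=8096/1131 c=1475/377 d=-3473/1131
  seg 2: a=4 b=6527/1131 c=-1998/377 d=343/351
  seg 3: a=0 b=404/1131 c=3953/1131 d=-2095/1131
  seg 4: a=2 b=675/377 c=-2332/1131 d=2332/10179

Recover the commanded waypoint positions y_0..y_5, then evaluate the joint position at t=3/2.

y_0 = S_0(0) = a_0 = -2
y_1 = S_1(0) = a_1 = -4
y_2 = S_2(0) = a_2 = 4
y_3 = S_3(0) = a_3 = 0
y_4 = S_4(0) = a_4 = 2
y_5 = S_4(3) = -5
t_q=3/2 is in segment 0 (τ=3/2); S_0(τ)=-22323/3016

y_0=-2 y_1=-4 y_2=4 y_3=0 y_4=2 y_5=-5
S(3/2) = -22323/3016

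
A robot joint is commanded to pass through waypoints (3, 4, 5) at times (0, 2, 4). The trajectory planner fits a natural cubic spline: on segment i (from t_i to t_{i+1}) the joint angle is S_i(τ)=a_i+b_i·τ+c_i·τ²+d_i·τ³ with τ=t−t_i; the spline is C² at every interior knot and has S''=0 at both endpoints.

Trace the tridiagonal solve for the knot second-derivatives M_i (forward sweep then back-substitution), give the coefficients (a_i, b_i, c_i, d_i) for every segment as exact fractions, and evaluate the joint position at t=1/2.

Δ: Δ0=1/2, Δ1=1/2
row 1: diag=8, rhs=0; c'=1/4, d'=0
back: M1=0
M: M0=0, M1=0, M2=0
seg 0: a=3, c=M0/2=0, d=(M1−M0)/(6·2)=0, b=Δ0−h0·(2M0+M1)/6=1/2
seg 1: a=4, c=M1/2=0, d=(M2−M1)/(6·2)=0, b=Δ1−h1·(2M1+M2)/6=1/2
t_q=1/2 → seg 0, τ=1/2; S=3+1/2·τ+0·τ²+0·τ³=13/4

  seg 0: a=3 b=1/2 c=0 d=0
  seg 1: a=4 b=1/2 c=0 d=0
S(1/2) = 13/4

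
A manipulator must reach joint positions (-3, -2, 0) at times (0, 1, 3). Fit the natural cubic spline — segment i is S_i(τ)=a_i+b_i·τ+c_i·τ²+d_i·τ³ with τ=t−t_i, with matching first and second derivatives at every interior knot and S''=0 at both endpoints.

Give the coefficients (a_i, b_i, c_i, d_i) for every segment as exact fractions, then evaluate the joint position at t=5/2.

Δ: Δ0=1, Δ1=1
row 1: diag=6, rhs=0; c'=1/3, d'=0
back: M1=0
M: M0=0, M1=0, M2=0
seg 0: a=-3, c=M0/2=0, d=(M1−M0)/(6·1)=0, b=Δ0−h0·(2M0+M1)/6=1
seg 1: a=-2, c=M1/2=0, d=(M2−M1)/(6·2)=0, b=Δ1−h1·(2M1+M2)/6=1
t_q=5/2 → seg 1, τ=3/2; S=-2+1·τ+0·τ²+0·τ³=-1/2

  seg 0: a=-3 b=1 c=0 d=0
  seg 1: a=-2 b=1 c=0 d=0
S(5/2) = -1/2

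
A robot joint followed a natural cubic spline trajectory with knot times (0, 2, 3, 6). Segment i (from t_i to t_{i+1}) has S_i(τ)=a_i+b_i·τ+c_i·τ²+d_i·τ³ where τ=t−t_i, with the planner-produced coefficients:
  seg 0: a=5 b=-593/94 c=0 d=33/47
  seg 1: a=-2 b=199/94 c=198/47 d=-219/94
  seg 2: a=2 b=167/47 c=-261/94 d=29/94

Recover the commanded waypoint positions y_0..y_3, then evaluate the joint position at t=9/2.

y_0 = S_0(0) = a_0 = 5
y_1 = S_1(0) = a_1 = -2
y_2 = S_2(0) = a_2 = 2
y_3 = S_2(3) = -4
t_q=9/2 is in segment 2 (τ=3/2); S_2(τ)=1597/752

y_0=5 y_1=-2 y_2=2 y_3=-4
S(9/2) = 1597/752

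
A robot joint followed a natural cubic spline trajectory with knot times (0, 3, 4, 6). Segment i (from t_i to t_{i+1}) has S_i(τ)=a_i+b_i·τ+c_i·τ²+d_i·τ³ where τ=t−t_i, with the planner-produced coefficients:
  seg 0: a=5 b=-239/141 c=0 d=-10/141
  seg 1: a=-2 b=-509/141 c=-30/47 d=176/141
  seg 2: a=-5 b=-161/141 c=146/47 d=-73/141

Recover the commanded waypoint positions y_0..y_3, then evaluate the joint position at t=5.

y_0=5 y_1=-2 y_2=-5 y_3=1
S(5) = -167/47

y_0 = S_0(0) = a_0 = 5
y_1 = S_1(0) = a_1 = -2
y_2 = S_2(0) = a_2 = -5
y_3 = S_2(2) = 1
t_q=5 is in segment 2 (τ=1); S_2(τ)=-167/47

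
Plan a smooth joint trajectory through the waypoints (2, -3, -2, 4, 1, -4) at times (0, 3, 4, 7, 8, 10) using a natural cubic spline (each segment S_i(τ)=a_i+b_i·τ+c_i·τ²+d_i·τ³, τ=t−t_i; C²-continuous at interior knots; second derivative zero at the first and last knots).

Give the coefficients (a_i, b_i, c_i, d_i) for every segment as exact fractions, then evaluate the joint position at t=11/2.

  seg 0: a=2 b=-12751/5058 c=0 d=4321/45522
  seg 1: a=-3 b=106/2529 c=4321/5058 d=175/1686
  seg 2: a=-2 b=10429/5058 c=2948/2529 d=-18001/45522
  seg 3: a=4 b=-4099/2529 c=-1345/562 d=5129/5058
  seg 4: a=1 b=-17021/5058 c=547/843 d=-547/5058
S(11/2) = 10705/4496

Δ: Δ0=-5/3, Δ1=1, Δ2=2, Δ3=-3, Δ4=-5/2
row 1: diag=8, rhs=16; c'=1/8, d'=2
row 2: denom=8−1·1/8=63/8; d'=(6−1·2)/(63/8)=32/63
row 3: denom=8−3·8/21=48/7; d'=(-30−3·32/63)/(48/7)=-331/72
row 4: denom=6−1·7/48=281/48; d'=(3−1·-331/72)/(281/48)=1094/843
back: M4=1094/843
back: M3=-331/72−7/48·1094/843=-1345/281
back: M2=32/63−8/21·-1345/281=5896/2529
back: M1=2−1/8·5896/2529=4321/2529
M: M0=0, M1=4321/2529, M2=5896/2529, M3=-1345/281, M4=1094/843, M5=0
seg 0: a=2, c=M0/2=0, d=(M1−M0)/(6·3)=4321/45522, b=Δ0−h0·(2M0+M1)/6=-12751/5058
seg 1: a=-3, c=M1/2=4321/5058, d=(M2−M1)/(6·1)=175/1686, b=Δ1−h1·(2M1+M2)/6=106/2529
seg 2: a=-2, c=M2/2=2948/2529, d=(M3−M2)/(6·3)=-18001/45522, b=Δ2−h2·(2M2+M3)/6=10429/5058
seg 3: a=4, c=M3/2=-1345/562, d=(M4−M3)/(6·1)=5129/5058, b=Δ3−h3·(2M3+M4)/6=-4099/2529
seg 4: a=1, c=M4/2=547/843, d=(M5−M4)/(6·2)=-547/5058, b=Δ4−h4·(2M4+M5)/6=-17021/5058
t_q=11/2 → seg 2, τ=3/2; S=-2+10429/5058·τ+2948/2529·τ²+-18001/45522·τ³=10705/4496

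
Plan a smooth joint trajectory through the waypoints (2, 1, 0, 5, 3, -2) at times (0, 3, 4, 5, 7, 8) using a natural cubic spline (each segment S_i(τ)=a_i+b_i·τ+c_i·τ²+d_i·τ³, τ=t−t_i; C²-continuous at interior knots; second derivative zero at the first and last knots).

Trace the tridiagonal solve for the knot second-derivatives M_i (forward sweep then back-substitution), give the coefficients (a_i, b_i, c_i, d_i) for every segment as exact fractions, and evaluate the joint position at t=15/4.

  seg 0: a=2 b=221/354 c=0 d=-113/1062
  seg 1: a=1 b=-398/177 c=-113/118 d=781/354
  seg 2: a=0 b=869/354 c=334/59 d=-1103/354
  seg 3: a=5 b=784/177 c=-435/118 d=86/177
  seg 4: a=3 b=-794/177 c=-91/118 d=91/354
S(15/4) = -2223/7552

Δ: Δ0=-1/3, Δ1=-1, Δ2=5, Δ3=-1, Δ4=-5
row 1: diag=8, rhs=-4; c'=1/8, d'=-1/2
row 2: denom=4−1·1/8=31/8; d'=(36−1·-1/2)/(31/8)=292/31
row 3: denom=6−1·8/31=178/31; d'=(-36−1·292/31)/(178/31)=-704/89
row 4: denom=6−2·31/89=472/89; d'=(-24−2·-704/89)/(472/89)=-91/59
back: M4=-91/59
back: M3=-704/89−31/89·-91/59=-435/59
back: M2=292/31−8/31·-435/59=668/59
back: M1=-1/2−1/8·668/59=-113/59
M: M0=0, M1=-113/59, M2=668/59, M3=-435/59, M4=-91/59, M5=0
seg 0: a=2, c=M0/2=0, d=(M1−M0)/(6·3)=-113/1062, b=Δ0−h0·(2M0+M1)/6=221/354
seg 1: a=1, c=M1/2=-113/118, d=(M2−M1)/(6·1)=781/354, b=Δ1−h1·(2M1+M2)/6=-398/177
seg 2: a=0, c=M2/2=334/59, d=(M3−M2)/(6·1)=-1103/354, b=Δ2−h2·(2M2+M3)/6=869/354
seg 3: a=5, c=M3/2=-435/118, d=(M4−M3)/(6·2)=86/177, b=Δ3−h3·(2M3+M4)/6=784/177
seg 4: a=3, c=M4/2=-91/118, d=(M5−M4)/(6·1)=91/354, b=Δ4−h4·(2M4+M5)/6=-794/177
t_q=15/4 → seg 1, τ=3/4; S=1+-398/177·τ+-113/118·τ²+781/354·τ³=-2223/7552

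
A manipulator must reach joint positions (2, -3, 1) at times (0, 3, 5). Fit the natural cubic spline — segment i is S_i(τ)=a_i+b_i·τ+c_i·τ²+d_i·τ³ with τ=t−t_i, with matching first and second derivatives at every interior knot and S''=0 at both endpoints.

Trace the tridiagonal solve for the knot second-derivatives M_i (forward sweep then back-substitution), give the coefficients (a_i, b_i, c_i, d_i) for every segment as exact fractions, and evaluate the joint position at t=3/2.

Δ: Δ0=-5/3, Δ1=2
row 1: diag=10, rhs=22; c'=1/5, d'=11/5
back: M1=11/5
M: M0=0, M1=11/5, M2=0
seg 0: a=2, c=M0/2=0, d=(M1−M0)/(6·3)=11/90, b=Δ0−h0·(2M0+M1)/6=-83/30
seg 1: a=-3, c=M1/2=11/10, d=(M2−M1)/(6·2)=-11/60, b=Δ1−h1·(2M1+M2)/6=8/15
t_q=3/2 → seg 0, τ=3/2; S=2+-83/30·τ+0·τ²+11/90·τ³=-139/80

  seg 0: a=2 b=-83/30 c=0 d=11/90
  seg 1: a=-3 b=8/15 c=11/10 d=-11/60
S(3/2) = -139/80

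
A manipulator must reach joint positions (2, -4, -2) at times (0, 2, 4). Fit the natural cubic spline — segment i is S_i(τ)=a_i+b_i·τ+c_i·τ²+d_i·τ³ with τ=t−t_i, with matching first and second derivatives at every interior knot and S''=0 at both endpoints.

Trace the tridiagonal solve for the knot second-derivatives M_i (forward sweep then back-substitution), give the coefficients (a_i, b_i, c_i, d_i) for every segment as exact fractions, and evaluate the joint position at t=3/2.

Δ: Δ0=-3, Δ1=1
row 1: diag=8, rhs=24; c'=1/4, d'=3
back: M1=3
M: M0=0, M1=3, M2=0
seg 0: a=2, c=M0/2=0, d=(M1−M0)/(6·2)=1/4, b=Δ0−h0·(2M0+M1)/6=-4
seg 1: a=-4, c=M1/2=3/2, d=(M2−M1)/(6·2)=-1/4, b=Δ1−h1·(2M1+M2)/6=-1
t_q=3/2 → seg 0, τ=3/2; S=2+-4·τ+0·τ²+1/4·τ³=-101/32

  seg 0: a=2 b=-4 c=0 d=1/4
  seg 1: a=-4 b=-1 c=3/2 d=-1/4
S(3/2) = -101/32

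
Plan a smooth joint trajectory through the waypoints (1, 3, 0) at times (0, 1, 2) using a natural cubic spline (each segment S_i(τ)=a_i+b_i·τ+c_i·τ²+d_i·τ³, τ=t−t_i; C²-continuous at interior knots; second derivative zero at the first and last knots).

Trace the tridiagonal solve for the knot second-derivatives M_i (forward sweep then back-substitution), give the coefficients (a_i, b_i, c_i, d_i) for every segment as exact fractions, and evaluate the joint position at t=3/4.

Δ: Δ0=2, Δ1=-3
row 1: diag=4, rhs=-30; c'=1/4, d'=-15/2
back: M1=-15/2
M: M0=0, M1=-15/2, M2=0
seg 0: a=1, c=M0/2=0, d=(M1−M0)/(6·1)=-5/4, b=Δ0−h0·(2M0+M1)/6=13/4
seg 1: a=3, c=M1/2=-15/4, d=(M2−M1)/(6·1)=5/4, b=Δ1−h1·(2M1+M2)/6=-1/2
t_q=3/4 → seg 0, τ=3/4; S=1+13/4·τ+0·τ²+-5/4·τ³=745/256

  seg 0: a=1 b=13/4 c=0 d=-5/4
  seg 1: a=3 b=-1/2 c=-15/4 d=5/4
S(3/4) = 745/256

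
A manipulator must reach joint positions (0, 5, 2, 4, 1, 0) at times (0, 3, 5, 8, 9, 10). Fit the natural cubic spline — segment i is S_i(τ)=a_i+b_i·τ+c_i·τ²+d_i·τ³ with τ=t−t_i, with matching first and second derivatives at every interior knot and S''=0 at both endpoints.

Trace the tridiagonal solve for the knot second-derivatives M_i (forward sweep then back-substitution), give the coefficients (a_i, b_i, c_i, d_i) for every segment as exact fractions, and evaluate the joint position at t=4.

  seg 0: a=0 b=3833/1308 c=0 d=-551/3924
  seg 1: a=5 b=-563/654 c=-551/436 d=1235/2616
  seg 2: a=2 b=-82/327 c=171/109 d=-413/981
  seg 3: a=4 b=-721/327 c=-242/109 d=466/327
  seg 4: a=1 b=-775/327 c=224/109 d=-224/327
S(4) = 2919/872

Δ: Δ0=5/3, Δ1=-3/2, Δ2=2/3, Δ3=-3, Δ4=-1
row 1: diag=10, rhs=-19; c'=1/5, d'=-19/10
row 2: denom=10−2·1/5=48/5; d'=(13−2·-19/10)/(48/5)=7/4
row 3: denom=8−3·5/16=113/16; d'=(-22−3·7/4)/(113/16)=-436/113
row 4: denom=4−1·16/113=436/113; d'=(12−1·-436/113)/(436/113)=448/109
back: M4=448/109
back: M3=-436/113−16/113·448/109=-484/109
back: M2=7/4−5/16·-484/109=342/109
back: M1=-19/10−1/5·342/109=-551/218
M: M0=0, M1=-551/218, M2=342/109, M3=-484/109, M4=448/109, M5=0
seg 0: a=0, c=M0/2=0, d=(M1−M0)/(6·3)=-551/3924, b=Δ0−h0·(2M0+M1)/6=3833/1308
seg 1: a=5, c=M1/2=-551/436, d=(M2−M1)/(6·2)=1235/2616, b=Δ1−h1·(2M1+M2)/6=-563/654
seg 2: a=2, c=M2/2=171/109, d=(M3−M2)/(6·3)=-413/981, b=Δ2−h2·(2M2+M3)/6=-82/327
seg 3: a=4, c=M3/2=-242/109, d=(M4−M3)/(6·1)=466/327, b=Δ3−h3·(2M3+M4)/6=-721/327
seg 4: a=1, c=M4/2=224/109, d=(M5−M4)/(6·1)=-224/327, b=Δ4−h4·(2M4+M5)/6=-775/327
t_q=4 → seg 1, τ=1; S=5+-563/654·τ+-551/436·τ²+1235/2616·τ³=2919/872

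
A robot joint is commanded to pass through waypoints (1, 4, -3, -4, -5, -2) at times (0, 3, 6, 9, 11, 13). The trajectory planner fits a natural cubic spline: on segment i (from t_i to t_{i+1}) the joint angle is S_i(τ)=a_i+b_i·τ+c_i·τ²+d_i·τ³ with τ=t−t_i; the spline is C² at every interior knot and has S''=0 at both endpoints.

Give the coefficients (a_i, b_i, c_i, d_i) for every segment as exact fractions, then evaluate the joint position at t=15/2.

Δ: Δ0=1, Δ1=-7/3, Δ2=-1/3, Δ3=-1/2, Δ4=3/2
row 1: diag=12, rhs=-20; c'=1/4, d'=-5/3
row 2: denom=12−3·1/4=45/4; d'=(12−3·-5/3)/(45/4)=68/45
row 3: denom=10−3·4/15=46/5; d'=(-1−3·68/45)/(46/5)=-83/138
row 4: denom=8−2·5/23=174/23; d'=(12−2·-83/138)/(174/23)=911/522
back: M4=911/522
back: M3=-83/138−5/23·911/522=-256/261
back: M2=68/45−4/15·-256/261=1388/783
back: M1=-5/3−1/4·1388/783=-1652/783
M: M0=0, M1=-1652/783, M2=1388/783, M3=-256/261, M4=911/522, M5=0
seg 0: a=1, c=M0/2=0, d=(M1−M0)/(6·3)=-826/7047, b=Δ0−h0·(2M0+M1)/6=1609/783
seg 1: a=4, c=M1/2=-826/783, d=(M2−M1)/(6·3)=1520/7047, b=Δ1−h1·(2M1+M2)/6=-869/783
seg 2: a=-3, c=M2/2=694/783, d=(M3−M2)/(6·3)=-1078/7047, b=Δ2−h2·(2M2+M3)/6=-1265/783
seg 3: a=-4, c=M3/2=-128/261, d=(M4−M3)/(6·2)=1423/6264, b=Δ3−h3·(2M3+M4)/6=-335/783
seg 4: a=-5, c=M4/2=911/1044, d=(M5−M4)/(6·2)=-911/6264, b=Δ4−h4·(2M4+M5)/6=527/1566
t_q=15/2 → seg 2, τ=3/2; S=-3+-1265/783·τ+694/783·τ²+-1078/7047·τ³=-1373/348

  seg 0: a=1 b=1609/783 c=0 d=-826/7047
  seg 1: a=4 b=-869/783 c=-826/783 d=1520/7047
  seg 2: a=-3 b=-1265/783 c=694/783 d=-1078/7047
  seg 3: a=-4 b=-335/783 c=-128/261 d=1423/6264
  seg 4: a=-5 b=527/1566 c=911/1044 d=-911/6264
S(15/2) = -1373/348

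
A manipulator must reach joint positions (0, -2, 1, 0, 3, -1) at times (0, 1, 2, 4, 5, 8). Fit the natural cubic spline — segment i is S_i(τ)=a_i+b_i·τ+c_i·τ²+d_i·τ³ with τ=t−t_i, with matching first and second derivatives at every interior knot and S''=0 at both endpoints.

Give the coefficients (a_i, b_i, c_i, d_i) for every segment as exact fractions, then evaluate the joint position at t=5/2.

Δ: Δ0=-2, Δ1=3, Δ2=-1/2, Δ3=3, Δ4=-4/3
row 1: diag=4, rhs=30; c'=1/4, d'=15/2
row 2: denom=6−1·1/4=23/4; d'=(-21−1·15/2)/(23/4)=-114/23
row 3: denom=6−2·8/23=122/23; d'=(21−2·-114/23)/(122/23)=711/122
row 4: denom=8−1·23/122=953/122; d'=(-26−1·711/122)/(953/122)=-3883/953
back: M4=-3883/953
back: M3=711/122−23/122·-3883/953=6286/953
back: M2=-114/23−8/23·6286/953=-6910/953
back: M1=15/2−1/4·-6910/953=8875/953
M: M0=0, M1=8875/953, M2=-6910/953, M3=6286/953, M4=-3883/953, M5=0
seg 0: a=0, c=M0/2=0, d=(M1−M0)/(6·1)=8875/5718, b=Δ0−h0·(2M0+M1)/6=-20311/5718
seg 1: a=-2, c=M1/2=8875/1906, d=(M2−M1)/(6·1)=-15785/5718, b=Δ1−h1·(2M1+M2)/6=3157/2859
seg 2: a=1, c=M2/2=-3455/953, d=(M3−M2)/(6·2)=3299/2859, b=Δ2−h2·(2M2+M3)/6=12209/5718
seg 3: a=0, c=M3/2=3143/953, d=(M4−M3)/(6·1)=-10169/5718, b=Δ3−h3·(2M3+M4)/6=8465/5718
seg 4: a=3, c=M4/2=-3883/1906, d=(M5−M4)/(6·3)=3883/17154, b=Δ4−h4·(2M4+M5)/6=7837/2859
t_q=5/2 → seg 2, τ=1/2; S=1+12209/5718·τ+-3455/953·τ²+3299/2859·τ³=9953/7624

  seg 0: a=0 b=-20311/5718 c=0 d=8875/5718
  seg 1: a=-2 b=3157/2859 c=8875/1906 d=-15785/5718
  seg 2: a=1 b=12209/5718 c=-3455/953 d=3299/2859
  seg 3: a=0 b=8465/5718 c=3143/953 d=-10169/5718
  seg 4: a=3 b=7837/2859 c=-3883/1906 d=3883/17154
S(5/2) = 9953/7624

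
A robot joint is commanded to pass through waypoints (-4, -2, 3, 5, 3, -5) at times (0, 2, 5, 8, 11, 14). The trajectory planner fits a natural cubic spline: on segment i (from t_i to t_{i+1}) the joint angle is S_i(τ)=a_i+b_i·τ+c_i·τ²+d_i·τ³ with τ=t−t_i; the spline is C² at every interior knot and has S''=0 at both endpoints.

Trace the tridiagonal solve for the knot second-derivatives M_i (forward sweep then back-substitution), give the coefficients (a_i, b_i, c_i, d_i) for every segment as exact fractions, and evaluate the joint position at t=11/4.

  seg 0: a=-4 b=417/515 c=0 d=49/1030
  seg 1: a=-2 b=711/515 c=147/515 d=-881/13905
  seg 2: a=3 b=712/515 c=-88/309 d=214/13905
  seg 3: a=5 b=46/515 c=-226/1545 d=-98/2781
  seg 4: a=3 b=-896/515 c=-716/1545 d=716/13905
S(11/4) = -27381/32960

Δ: Δ0=1, Δ1=5/3, Δ2=2/3, Δ3=-2/3, Δ4=-8/3
row 1: diag=10, rhs=4; c'=3/10, d'=2/5
row 2: denom=12−3·3/10=111/10; d'=(-6−3·2/5)/(111/10)=-24/37
row 3: denom=12−3·10/37=414/37; d'=(-8−3·-24/37)/(414/37)=-112/207
row 4: denom=12−3·37/138=515/46; d'=(-12−3·-112/207)/(515/46)=-1432/1545
back: M4=-1432/1545
back: M3=-112/207−37/138·-1432/1545=-452/1545
back: M2=-24/37−10/37·-452/1545=-176/309
back: M1=2/5−3/10·-176/309=294/515
M: M0=0, M1=294/515, M2=-176/309, M3=-452/1545, M4=-1432/1545, M5=0
seg 0: a=-4, c=M0/2=0, d=(M1−M0)/(6·2)=49/1030, b=Δ0−h0·(2M0+M1)/6=417/515
seg 1: a=-2, c=M1/2=147/515, d=(M2−M1)/(6·3)=-881/13905, b=Δ1−h1·(2M1+M2)/6=711/515
seg 2: a=3, c=M2/2=-88/309, d=(M3−M2)/(6·3)=214/13905, b=Δ2−h2·(2M2+M3)/6=712/515
seg 3: a=5, c=M3/2=-226/1545, d=(M4−M3)/(6·3)=-98/2781, b=Δ3−h3·(2M3+M4)/6=46/515
seg 4: a=3, c=M4/2=-716/1545, d=(M5−M4)/(6·3)=716/13905, b=Δ4−h4·(2M4+M5)/6=-896/515
t_q=11/4 → seg 1, τ=3/4; S=-2+711/515·τ+147/515·τ²+-881/13905·τ³=-27381/32960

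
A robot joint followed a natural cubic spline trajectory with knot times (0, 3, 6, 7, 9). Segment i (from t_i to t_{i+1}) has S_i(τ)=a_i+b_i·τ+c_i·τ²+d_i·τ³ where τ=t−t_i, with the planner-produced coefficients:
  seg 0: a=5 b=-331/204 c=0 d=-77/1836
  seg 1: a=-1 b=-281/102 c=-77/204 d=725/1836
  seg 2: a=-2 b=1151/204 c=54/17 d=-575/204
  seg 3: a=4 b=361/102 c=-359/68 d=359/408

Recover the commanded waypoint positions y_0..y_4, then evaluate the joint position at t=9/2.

y_0 = S_0(0) = a_0 = 5
y_1 = S_1(0) = a_1 = -1
y_2 = S_2(0) = a_2 = -2
y_3 = S_3(0) = a_3 = 4
y_4 = S_3(2) = -3
t_q=9/2 is in segment 1 (τ=3/2); S_1(τ)=-2529/544

y_0=5 y_1=-1 y_2=-2 y_3=4 y_4=-3
S(9/2) = -2529/544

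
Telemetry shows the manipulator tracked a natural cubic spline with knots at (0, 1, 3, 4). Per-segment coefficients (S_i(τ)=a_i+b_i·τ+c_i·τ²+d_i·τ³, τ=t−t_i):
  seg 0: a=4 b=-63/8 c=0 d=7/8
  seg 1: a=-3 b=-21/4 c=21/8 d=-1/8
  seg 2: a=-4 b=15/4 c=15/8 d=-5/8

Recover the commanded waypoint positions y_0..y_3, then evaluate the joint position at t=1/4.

y_0 = S_0(0) = a_0 = 4
y_1 = S_1(0) = a_1 = -3
y_2 = S_2(0) = a_2 = -4
y_3 = S_2(1) = 1
t_q=1/4 is in segment 0 (τ=1/4); S_0(τ)=1047/512

y_0=4 y_1=-3 y_2=-4 y_3=1
S(1/4) = 1047/512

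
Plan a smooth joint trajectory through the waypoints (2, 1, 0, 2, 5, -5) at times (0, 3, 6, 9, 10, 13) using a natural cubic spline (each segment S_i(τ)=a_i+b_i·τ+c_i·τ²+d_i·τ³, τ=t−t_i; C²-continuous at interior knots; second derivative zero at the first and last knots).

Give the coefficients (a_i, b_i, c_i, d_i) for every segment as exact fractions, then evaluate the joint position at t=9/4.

  seg 0: a=2 b=-295/849 c=0 d=4/2547
  seg 1: a=1 b=-259/849 c=4/283 d=-20/2547
  seg 2: a=0 b=-367/849 c=-16/283 d=359/2547
  seg 3: a=2 b=2576/849 c=343/283 d=-1058/849
  seg 4: a=5 b=1460/849 c=-715/283 d=715/2547
S(9/4) = 5597/4528

Δ: Δ0=-1/3, Δ1=-1/3, Δ2=2/3, Δ3=3, Δ4=-10/3
row 1: diag=12, rhs=0; c'=1/4, d'=0
row 2: denom=12−3·1/4=45/4; d'=(6−3·0)/(45/4)=8/15
row 3: denom=8−3·4/15=36/5; d'=(14−3·8/15)/(36/5)=31/18
row 4: denom=8−1·5/36=283/36; d'=(-38−1·31/18)/(283/36)=-1430/283
back: M4=-1430/283
back: M3=31/18−5/36·-1430/283=686/283
back: M2=8/15−4/15·686/283=-32/283
back: M1=0−1/4·-32/283=8/283
M: M0=0, M1=8/283, M2=-32/283, M3=686/283, M4=-1430/283, M5=0
seg 0: a=2, c=M0/2=0, d=(M1−M0)/(6·3)=4/2547, b=Δ0−h0·(2M0+M1)/6=-295/849
seg 1: a=1, c=M1/2=4/283, d=(M2−M1)/(6·3)=-20/2547, b=Δ1−h1·(2M1+M2)/6=-259/849
seg 2: a=0, c=M2/2=-16/283, d=(M3−M2)/(6·3)=359/2547, b=Δ2−h2·(2M2+M3)/6=-367/849
seg 3: a=2, c=M3/2=343/283, d=(M4−M3)/(6·1)=-1058/849, b=Δ3−h3·(2M3+M4)/6=2576/849
seg 4: a=5, c=M4/2=-715/283, d=(M5−M4)/(6·3)=715/2547, b=Δ4−h4·(2M4+M5)/6=1460/849
t_q=9/4 → seg 0, τ=9/4; S=2+-295/849·τ+0·τ²+4/2547·τ³=5597/4528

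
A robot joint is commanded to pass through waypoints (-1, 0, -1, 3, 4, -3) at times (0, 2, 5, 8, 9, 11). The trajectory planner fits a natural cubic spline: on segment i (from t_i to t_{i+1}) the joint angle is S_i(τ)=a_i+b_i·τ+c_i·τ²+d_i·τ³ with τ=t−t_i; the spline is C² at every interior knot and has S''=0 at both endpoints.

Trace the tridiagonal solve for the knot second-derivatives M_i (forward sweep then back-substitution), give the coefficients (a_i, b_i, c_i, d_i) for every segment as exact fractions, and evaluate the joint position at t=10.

  seg 0: a=-1 b=2409/3118 c=0 d=-425/6236
  seg 1: a=0 b=-141/3118 c=-1275/3118 d=4390/42093
  seg 2: a=-1 b=989/3118 c=4955/9354 d=-2680/42093
  seg 3: a=3 b=5539/3118 c=-135/3118 d=-1143/1559
  seg 4: a=4 b=-1589/3118 c=-6993/3118 d=2331/6236
S(10) = 10111/6236

Δ: Δ0=1/2, Δ1=-1/3, Δ2=4/3, Δ3=1, Δ4=-7/2
row 1: diag=10, rhs=-5; c'=3/10, d'=-1/2
row 2: denom=12−3·3/10=111/10; d'=(10−3·-1/2)/(111/10)=115/111
row 3: denom=8−3·10/37=266/37; d'=(-2−3·115/111)/(266/37)=-27/38
row 4: denom=6−1·37/266=1559/266; d'=(-27−1·-27/38)/(1559/266)=-6993/1559
back: M4=-6993/1559
back: M3=-27/38−37/266·-6993/1559=-135/1559
back: M2=115/111−10/37·-135/1559=4955/4677
back: M1=-1/2−3/10·4955/4677=-1275/1559
M: M0=0, M1=-1275/1559, M2=4955/4677, M3=-135/1559, M4=-6993/1559, M5=0
seg 0: a=-1, c=M0/2=0, d=(M1−M0)/(6·2)=-425/6236, b=Δ0−h0·(2M0+M1)/6=2409/3118
seg 1: a=0, c=M1/2=-1275/3118, d=(M2−M1)/(6·3)=4390/42093, b=Δ1−h1·(2M1+M2)/6=-141/3118
seg 2: a=-1, c=M2/2=4955/9354, d=(M3−M2)/(6·3)=-2680/42093, b=Δ2−h2·(2M2+M3)/6=989/3118
seg 3: a=3, c=M3/2=-135/3118, d=(M4−M3)/(6·1)=-1143/1559, b=Δ3−h3·(2M3+M4)/6=5539/3118
seg 4: a=4, c=M4/2=-6993/3118, d=(M5−M4)/(6·2)=2331/6236, b=Δ4−h4·(2M4+M5)/6=-1589/3118
t_q=10 → seg 4, τ=1; S=4+-1589/3118·τ+-6993/3118·τ²+2331/6236·τ³=10111/6236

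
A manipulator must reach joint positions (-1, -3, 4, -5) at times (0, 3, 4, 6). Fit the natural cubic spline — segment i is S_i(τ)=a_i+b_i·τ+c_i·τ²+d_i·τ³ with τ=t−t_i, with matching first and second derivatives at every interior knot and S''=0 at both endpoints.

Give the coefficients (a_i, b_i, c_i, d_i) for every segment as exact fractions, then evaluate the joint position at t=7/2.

  seg 0: a=-1 b=-1223/282 c=0 d=115/282
  seg 1: a=-3 b=941/141 c=345/94 d=-943/282
  seg 2: a=4 b=1123/282 c=-299/47 d=299/282
S(7/2) = 629/752

Δ: Δ0=-2/3, Δ1=7, Δ2=-9/2
row 1: diag=8, rhs=46; c'=1/8, d'=23/4
row 2: denom=6−1·1/8=47/8; d'=(-69−1·23/4)/(47/8)=-598/47
back: M2=-598/47
back: M1=23/4−1/8·-598/47=345/47
M: M0=0, M1=345/47, M2=-598/47, M3=0
seg 0: a=-1, c=M0/2=0, d=(M1−M0)/(6·3)=115/282, b=Δ0−h0·(2M0+M1)/6=-1223/282
seg 1: a=-3, c=M1/2=345/94, d=(M2−M1)/(6·1)=-943/282, b=Δ1−h1·(2M1+M2)/6=941/141
seg 2: a=4, c=M2/2=-299/47, d=(M3−M2)/(6·2)=299/282, b=Δ2−h2·(2M2+M3)/6=1123/282
t_q=7/2 → seg 1, τ=1/2; S=-3+941/141·τ+345/94·τ²+-943/282·τ³=629/752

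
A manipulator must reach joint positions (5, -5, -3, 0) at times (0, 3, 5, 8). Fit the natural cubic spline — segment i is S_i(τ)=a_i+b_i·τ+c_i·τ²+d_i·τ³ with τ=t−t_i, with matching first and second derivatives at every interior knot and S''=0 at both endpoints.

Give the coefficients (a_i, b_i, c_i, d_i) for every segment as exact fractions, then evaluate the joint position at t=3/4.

  seg 0: a=5 b=-75/16 c=0 d=65/432
  seg 1: a=-5 b=-5/8 c=65/48 d=-13/48
  seg 2: a=-3 b=37/24 c=-13/48 d=13/432
S(3/4) = 1585/1024

Δ: Δ0=-10/3, Δ1=1, Δ2=1
row 1: diag=10, rhs=26; c'=1/5, d'=13/5
row 2: denom=10−2·1/5=48/5; d'=(0−2·13/5)/(48/5)=-13/24
back: M2=-13/24
back: M1=13/5−1/5·-13/24=65/24
M: M0=0, M1=65/24, M2=-13/24, M3=0
seg 0: a=5, c=M0/2=0, d=(M1−M0)/(6·3)=65/432, b=Δ0−h0·(2M0+M1)/6=-75/16
seg 1: a=-5, c=M1/2=65/48, d=(M2−M1)/(6·2)=-13/48, b=Δ1−h1·(2M1+M2)/6=-5/8
seg 2: a=-3, c=M2/2=-13/48, d=(M3−M2)/(6·3)=13/432, b=Δ2−h2·(2M2+M3)/6=37/24
t_q=3/4 → seg 0, τ=3/4; S=5+-75/16·τ+0·τ²+65/432·τ³=1585/1024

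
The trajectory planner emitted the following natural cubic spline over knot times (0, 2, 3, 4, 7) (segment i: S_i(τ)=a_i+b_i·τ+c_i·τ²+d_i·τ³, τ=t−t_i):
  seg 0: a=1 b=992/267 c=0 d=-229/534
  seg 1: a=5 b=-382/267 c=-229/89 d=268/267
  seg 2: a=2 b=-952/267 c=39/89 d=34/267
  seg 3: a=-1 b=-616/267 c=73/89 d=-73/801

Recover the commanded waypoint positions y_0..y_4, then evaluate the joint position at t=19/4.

y_0 = S_0(0) = a_0 = 1
y_1 = S_1(0) = a_1 = 5
y_2 = S_2(0) = a_2 = 2
y_3 = S_3(0) = a_3 = -1
y_4 = S_3(3) = -3
t_q=19/4 is in segment 3 (τ=3/4); S_3(τ)=-13143/5696

y_0=1 y_1=5 y_2=2 y_3=-1 y_4=-3
S(19/4) = -13143/5696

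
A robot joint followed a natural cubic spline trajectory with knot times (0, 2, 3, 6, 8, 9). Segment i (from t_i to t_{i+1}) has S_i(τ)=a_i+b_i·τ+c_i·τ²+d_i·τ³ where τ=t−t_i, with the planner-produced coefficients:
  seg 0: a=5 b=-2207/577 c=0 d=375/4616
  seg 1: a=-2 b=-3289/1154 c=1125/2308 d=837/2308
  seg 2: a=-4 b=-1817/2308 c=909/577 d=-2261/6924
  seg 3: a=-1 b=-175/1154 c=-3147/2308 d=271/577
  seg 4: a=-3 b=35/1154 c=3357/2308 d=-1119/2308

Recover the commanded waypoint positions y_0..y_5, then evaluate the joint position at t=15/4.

y_0 = S_0(0) = a_0 = 5
y_1 = S_1(0) = a_1 = -2
y_2 = S_2(0) = a_2 = -4
y_3 = S_3(0) = a_3 = -1
y_4 = S_4(0) = a_4 = -3
y_5 = S_4(1) = -2
t_q=15/4 is in segment 2 (τ=3/4); S_2(τ)=-567517/147712

y_0=5 y_1=-2 y_2=-4 y_3=-1 y_4=-3 y_5=-2
S(15/4) = -567517/147712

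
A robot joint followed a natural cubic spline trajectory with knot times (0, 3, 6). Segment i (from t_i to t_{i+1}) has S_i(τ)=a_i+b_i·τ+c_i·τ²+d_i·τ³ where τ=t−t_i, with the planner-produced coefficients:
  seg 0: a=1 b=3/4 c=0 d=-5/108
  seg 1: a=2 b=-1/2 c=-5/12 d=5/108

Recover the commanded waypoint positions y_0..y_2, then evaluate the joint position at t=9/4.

y_0 = S_0(0) = a_0 = 1
y_1 = S_1(0) = a_1 = 2
y_2 = S_1(3) = -2
t_q=9/4 is in segment 0 (τ=9/4); S_0(τ)=553/256

y_0=1 y_1=2 y_2=-2
S(9/4) = 553/256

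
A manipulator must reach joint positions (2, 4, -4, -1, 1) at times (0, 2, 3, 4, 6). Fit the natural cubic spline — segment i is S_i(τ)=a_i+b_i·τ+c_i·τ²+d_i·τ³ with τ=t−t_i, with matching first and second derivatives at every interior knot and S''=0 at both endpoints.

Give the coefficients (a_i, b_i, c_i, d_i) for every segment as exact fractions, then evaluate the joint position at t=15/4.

  seg 0: a=2 b=31/6 c=0 d=-25/24
  seg 1: a=4 b=-22/3 c=-25/4 d=67/12
  seg 2: a=-4 b=-37/12 c=21/2 d=-53/12
  seg 3: a=-1 b=14/3 c=-11/4 d=11/24
S(15/4) = -581/256

Δ: Δ0=1, Δ1=-8, Δ2=3, Δ3=1
row 1: diag=6, rhs=-54; c'=1/6, d'=-9
row 2: denom=4−1·1/6=23/6; d'=(66−1·-9)/(23/6)=450/23
row 3: denom=6−1·6/23=132/23; d'=(-12−1·450/23)/(132/23)=-11/2
back: M3=-11/2
back: M2=450/23−6/23·-11/2=21
back: M1=-9−1/6·21=-25/2
M: M0=0, M1=-25/2, M2=21, M3=-11/2, M4=0
seg 0: a=2, c=M0/2=0, d=(M1−M0)/(6·2)=-25/24, b=Δ0−h0·(2M0+M1)/6=31/6
seg 1: a=4, c=M1/2=-25/4, d=(M2−M1)/(6·1)=67/12, b=Δ1−h1·(2M1+M2)/6=-22/3
seg 2: a=-4, c=M2/2=21/2, d=(M3−M2)/(6·1)=-53/12, b=Δ2−h2·(2M2+M3)/6=-37/12
seg 3: a=-1, c=M3/2=-11/4, d=(M4−M3)/(6·2)=11/24, b=Δ3−h3·(2M3+M4)/6=14/3
t_q=15/4 → seg 2, τ=3/4; S=-4+-37/12·τ+21/2·τ²+-53/12·τ³=-581/256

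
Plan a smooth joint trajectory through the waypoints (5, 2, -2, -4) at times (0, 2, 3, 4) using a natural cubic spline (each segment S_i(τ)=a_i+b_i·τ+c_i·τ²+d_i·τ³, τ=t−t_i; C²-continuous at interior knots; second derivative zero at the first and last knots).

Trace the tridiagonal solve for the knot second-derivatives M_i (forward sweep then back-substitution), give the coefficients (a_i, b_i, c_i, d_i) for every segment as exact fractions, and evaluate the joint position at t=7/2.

  seg 0: a=5 b=-21/46 c=0 d=-6/23
  seg 1: a=2 b=-165/46 c=-36/23 d=53/46
  seg 2: a=-2 b=-75/23 c=87/46 d=-29/46
S(7/2) = -1191/368

Δ: Δ0=-3/2, Δ1=-4, Δ2=-2
row 1: diag=6, rhs=-15; c'=1/6, d'=-5/2
row 2: denom=4−1·1/6=23/6; d'=(12−1·-5/2)/(23/6)=87/23
back: M2=87/23
back: M1=-5/2−1/6·87/23=-72/23
M: M0=0, M1=-72/23, M2=87/23, M3=0
seg 0: a=5, c=M0/2=0, d=(M1−M0)/(6·2)=-6/23, b=Δ0−h0·(2M0+M1)/6=-21/46
seg 1: a=2, c=M1/2=-36/23, d=(M2−M1)/(6·1)=53/46, b=Δ1−h1·(2M1+M2)/6=-165/46
seg 2: a=-2, c=M2/2=87/46, d=(M3−M2)/(6·1)=-29/46, b=Δ2−h2·(2M2+M3)/6=-75/23
t_q=7/2 → seg 2, τ=1/2; S=-2+-75/23·τ+87/46·τ²+-29/46·τ³=-1191/368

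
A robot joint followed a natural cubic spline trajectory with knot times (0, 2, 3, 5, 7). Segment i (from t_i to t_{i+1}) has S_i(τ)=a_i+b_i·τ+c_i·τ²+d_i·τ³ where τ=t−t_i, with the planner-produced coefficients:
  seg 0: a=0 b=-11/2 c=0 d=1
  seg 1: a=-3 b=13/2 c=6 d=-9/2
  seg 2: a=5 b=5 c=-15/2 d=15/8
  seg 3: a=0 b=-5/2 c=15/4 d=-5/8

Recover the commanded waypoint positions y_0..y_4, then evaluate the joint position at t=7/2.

y_0=0 y_1=-3 y_2=5 y_3=0 y_4=5
S(7/2) = 375/64

y_0 = S_0(0) = a_0 = 0
y_1 = S_1(0) = a_1 = -3
y_2 = S_2(0) = a_2 = 5
y_3 = S_3(0) = a_3 = 0
y_4 = S_3(2) = 5
t_q=7/2 is in segment 2 (τ=1/2); S_2(τ)=375/64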